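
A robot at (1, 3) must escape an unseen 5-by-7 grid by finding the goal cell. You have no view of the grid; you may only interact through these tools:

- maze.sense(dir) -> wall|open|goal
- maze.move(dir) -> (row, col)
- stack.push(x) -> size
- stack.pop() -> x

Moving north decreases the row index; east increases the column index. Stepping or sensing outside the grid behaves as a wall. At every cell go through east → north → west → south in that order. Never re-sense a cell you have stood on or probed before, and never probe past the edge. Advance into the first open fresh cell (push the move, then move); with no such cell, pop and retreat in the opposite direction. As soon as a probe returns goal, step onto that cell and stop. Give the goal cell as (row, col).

Then maze.sense with east, yielding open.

Invoking stack.push with east, and observe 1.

I run maze.move with east, and observe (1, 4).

I try maze.sense with east, which returns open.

Invoking stack.push with east, and observe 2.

Now I run maze.move with east, and see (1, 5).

I use maze.sense with east, → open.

I try stack.push with east, and get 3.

Now I run maze.move with east, — result: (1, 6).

I call maze.sense with north, → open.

Now I run stack.push with north, → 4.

I invoke maze.move with north, and get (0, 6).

Invoking maze.sense with west, giving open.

I run stack.push with west, and see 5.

I call maze.move with west, giving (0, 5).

I run maze.sense with west, and observe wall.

Now I run stack.pop, : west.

I run maze.move with east, : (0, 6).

I invoke stack.pop(), : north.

I try maze.move with south, : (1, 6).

Calling maze.sense with south, giving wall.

I call stack.pop, — result: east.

I call maze.move with west, and see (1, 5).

I call maze.sense with south, and get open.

Using stack.push with south, and get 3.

Calling maze.move with south, and observe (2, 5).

Calling maze.sense with west, → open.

Next I call stack.push with west, and observe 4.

I use maze.move with west, and see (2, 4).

Invoking maze.sense with west, giving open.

I try stack.push with west, → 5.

I run maze.move with west, which returns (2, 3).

Now I run maze.sense with west, and see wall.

I try maze.sense with south, and get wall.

I invoke stack.pop(), → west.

I run maze.move with east, and get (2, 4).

Calling maze.sense with south, : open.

Using stack.push with south, : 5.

Calling maze.move with south, : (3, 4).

I run maze.sense with east, and get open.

Then stack.push with east, yielding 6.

I use maze.move with east, — result: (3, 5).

I call maze.sense with east, and see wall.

I use maze.sense with south, which returns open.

I use stack.push with south, → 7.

Using maze.move with south, and observe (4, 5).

I call maze.sense with east, giving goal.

Then maze.move with east, which returns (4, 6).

Answer: (4, 6)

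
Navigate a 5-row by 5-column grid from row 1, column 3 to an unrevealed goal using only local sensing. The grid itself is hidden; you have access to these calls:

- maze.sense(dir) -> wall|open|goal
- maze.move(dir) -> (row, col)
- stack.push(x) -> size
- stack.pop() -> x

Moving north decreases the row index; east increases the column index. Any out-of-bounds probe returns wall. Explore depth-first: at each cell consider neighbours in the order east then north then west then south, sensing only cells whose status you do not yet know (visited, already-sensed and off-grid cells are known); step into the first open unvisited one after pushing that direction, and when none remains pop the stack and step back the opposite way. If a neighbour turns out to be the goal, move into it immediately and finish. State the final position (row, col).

# maze.sense(dir: east) : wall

# maze.sense(dir: north) : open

# stack.push(x: north) : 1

# maze.move(dir: north) : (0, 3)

# maze.sense(dir: east) : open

# stack.push(x: east) : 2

# maze.move(dir: east) : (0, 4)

# stack.pop() : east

# maze.move(dir: west) : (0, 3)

# maze.sense(dir: west) : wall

# stack.pop() : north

# maze.move(dir: south) : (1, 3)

# maze.sense(dir: west) : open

# stack.push(x: west) : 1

# maze.move(dir: west) : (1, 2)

# maze.sense(dir: west) : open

# stack.push(x: west) : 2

# maze.move(dir: west) : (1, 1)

# maze.sense(dir: north) : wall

# maze.sense(dir: west) : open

# stack.push(x: west) : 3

# maze.move(dir: west) : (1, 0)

# maze.sense(dir: north) : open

# stack.push(x: north) : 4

# maze.move(dir: north) : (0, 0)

# stack.pop() : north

# maze.move(dir: south) : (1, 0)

# maze.sense(dir: south) : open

# stack.push(x: south) : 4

# maze.move(dir: south) : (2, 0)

# maze.sense(dir: east) : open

# stack.push(x: east) : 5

# maze.move(dir: east) : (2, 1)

# maze.sense(dir: east) : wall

# maze.sense(dir: south) : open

# stack.push(x: south) : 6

# maze.move(dir: south) : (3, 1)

# maze.sense(dir: east) : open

# stack.push(x: east) : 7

# maze.move(dir: east) : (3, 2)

# maze.sense(dir: east) : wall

# maze.sense(dir: south) : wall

# stack.pop() : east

# maze.move(dir: west) : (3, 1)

# maze.sense(dir: west) : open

# stack.push(x: west) : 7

# maze.move(dir: west) : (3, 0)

# maze.sense(dir: south) : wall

# stack.pop() : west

# maze.move(dir: east) : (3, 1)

# maze.sense(dir: south) : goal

# maze.move(dir: south) : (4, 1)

Answer: (4, 1)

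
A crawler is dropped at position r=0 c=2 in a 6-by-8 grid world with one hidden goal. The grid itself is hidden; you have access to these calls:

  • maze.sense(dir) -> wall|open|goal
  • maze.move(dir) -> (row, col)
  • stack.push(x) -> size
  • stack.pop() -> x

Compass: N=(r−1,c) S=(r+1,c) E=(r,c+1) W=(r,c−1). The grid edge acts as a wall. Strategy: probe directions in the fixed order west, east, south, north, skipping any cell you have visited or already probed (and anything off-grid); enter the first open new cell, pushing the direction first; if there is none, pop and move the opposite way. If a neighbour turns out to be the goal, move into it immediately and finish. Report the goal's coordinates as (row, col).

-> maze.sense(dir='west')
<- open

-> stack.push(x='west')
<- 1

-> maze.move(dir='west')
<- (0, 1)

-> maze.sense(dir='west')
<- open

-> stack.push(x='west')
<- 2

-> maze.move(dir='west')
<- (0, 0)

-> maze.sense(dir='south')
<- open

-> stack.push(x='south')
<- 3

-> maze.move(dir='south')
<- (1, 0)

-> maze.sense(dir='east')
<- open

-> stack.push(x='east')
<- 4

-> maze.move(dir='east')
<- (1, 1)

-> maze.sense(dir='east')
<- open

-> stack.push(x='east')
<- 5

-> maze.move(dir='east')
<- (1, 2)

-> maze.sense(dir='east')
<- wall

-> maze.sense(dir='south')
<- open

-> stack.push(x='south')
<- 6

-> maze.move(dir='south')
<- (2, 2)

-> maze.sense(dir='west')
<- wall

-> maze.sense(dir='east')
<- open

-> stack.push(x='east')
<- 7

-> maze.move(dir='east')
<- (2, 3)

-> maze.sense(dir='east')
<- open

-> stack.push(x='east')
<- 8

-> maze.move(dir='east')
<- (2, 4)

-> maze.sense(dir='east')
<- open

-> stack.push(x='east')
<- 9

-> maze.move(dir='east')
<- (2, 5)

-> maze.sense(dir='east')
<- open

-> stack.push(x='east')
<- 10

-> maze.move(dir='east')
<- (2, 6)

-> maze.sense(dir='east')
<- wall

-> maze.sense(dir='south')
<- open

-> stack.push(x='south')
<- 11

-> maze.move(dir='south')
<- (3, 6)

-> maze.sense(dir='west')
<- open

-> stack.push(x='west')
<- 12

-> maze.move(dir='west')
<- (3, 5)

-> maze.sense(dir='west')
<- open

-> stack.push(x='west')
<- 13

-> maze.move(dir='west')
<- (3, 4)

-> maze.sense(dir='west')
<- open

-> stack.push(x='west')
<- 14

-> maze.move(dir='west')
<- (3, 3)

-> maze.sense(dir='west')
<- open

-> stack.push(x='west')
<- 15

-> maze.move(dir='west')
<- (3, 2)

-> maze.sense(dir='west')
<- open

-> stack.push(x='west')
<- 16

-> maze.move(dir='west')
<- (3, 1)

-> maze.sense(dir='west')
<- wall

-> maze.sense(dir='south')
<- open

-> stack.push(x='south')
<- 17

-> maze.move(dir='south')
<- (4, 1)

-> maze.sense(dir='west')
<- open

-> stack.push(x='west')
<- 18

-> maze.move(dir='west')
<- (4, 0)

-> maze.sense(dir='south')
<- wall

-> stack.pop()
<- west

-> maze.move(dir='east')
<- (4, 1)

-> maze.sense(dir='east')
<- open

-> stack.push(x='east')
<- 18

-> maze.move(dir='east')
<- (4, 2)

-> maze.sense(dir='east')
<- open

-> stack.push(x='east')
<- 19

-> maze.move(dir='east')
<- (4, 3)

-> maze.sense(dir='east')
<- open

-> stack.push(x='east')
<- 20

-> maze.move(dir='east')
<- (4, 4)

-> maze.sense(dir='east')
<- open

-> stack.push(x='east')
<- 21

-> maze.move(dir='east')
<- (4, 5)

-> maze.sense(dir='east')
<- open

-> stack.push(x='east')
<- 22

-> maze.move(dir='east')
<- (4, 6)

-> maze.sense(dir='east')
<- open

-> stack.push(x='east')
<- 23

-> maze.move(dir='east')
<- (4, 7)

-> maze.sense(dir='south')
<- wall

-> maze.sense(dir='north')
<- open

-> stack.push(x='north')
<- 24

-> maze.move(dir='north')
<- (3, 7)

-> stack.pop()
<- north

-> maze.move(dir='south')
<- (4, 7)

-> stack.pop()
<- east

-> maze.move(dir='west')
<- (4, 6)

-> maze.sense(dir='south')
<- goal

-> maze.move(dir='south')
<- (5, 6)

Answer: (5, 6)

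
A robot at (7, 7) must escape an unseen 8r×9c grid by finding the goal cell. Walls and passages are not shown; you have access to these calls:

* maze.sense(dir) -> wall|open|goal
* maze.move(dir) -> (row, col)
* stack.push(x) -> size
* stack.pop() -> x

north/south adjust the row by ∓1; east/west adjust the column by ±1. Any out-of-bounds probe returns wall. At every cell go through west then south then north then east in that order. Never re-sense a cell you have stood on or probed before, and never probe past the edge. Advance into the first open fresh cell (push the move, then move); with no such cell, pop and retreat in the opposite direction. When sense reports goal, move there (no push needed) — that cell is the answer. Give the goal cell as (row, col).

Do: maze.sense[dir='west']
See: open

Do: stack.push[x='west']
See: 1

Do: maze.move[dir='west']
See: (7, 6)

Do: maze.sense[dir='west']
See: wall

Do: maze.sense[dir='north']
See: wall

Do: stack.pop[]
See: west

Do: maze.move[dir='east']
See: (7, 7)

Do: maze.sense[dir='north']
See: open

Do: stack.push[x='north']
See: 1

Do: maze.move[dir='north']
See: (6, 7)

Do: maze.sense[dir='north']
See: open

Do: stack.push[x='north']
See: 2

Do: maze.move[dir='north']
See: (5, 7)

Do: maze.sense[dir='west']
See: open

Do: stack.push[x='west']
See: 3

Do: maze.move[dir='west']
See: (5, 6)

Do: maze.sense[dir='west']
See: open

Do: stack.push[x='west']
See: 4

Do: maze.move[dir='west']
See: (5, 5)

Do: maze.sense[dir='west']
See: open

Do: stack.push[x='west']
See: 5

Do: maze.move[dir='west']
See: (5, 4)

Do: maze.sense[dir='west']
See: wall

Do: maze.sense[dir='south']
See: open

Do: stack.push[x='south']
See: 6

Do: maze.move[dir='south']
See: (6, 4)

Do: maze.sense[dir='west']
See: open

Do: stack.push[x='west']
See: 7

Do: maze.move[dir='west']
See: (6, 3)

Do: maze.sense[dir='west']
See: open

Do: stack.push[x='west']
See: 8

Do: maze.move[dir='west']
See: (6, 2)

Do: maze.sense[dir='west']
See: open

Do: stack.push[x='west']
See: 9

Do: maze.move[dir='west']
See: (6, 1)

Do: maze.sense[dir='west']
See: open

Do: stack.push[x='west']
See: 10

Do: maze.move[dir='west']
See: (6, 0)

Do: maze.sense[dir='south']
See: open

Do: stack.push[x='south']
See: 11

Do: maze.move[dir='south']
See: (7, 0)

Do: maze.sense[dir='east']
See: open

Do: stack.push[x='east']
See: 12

Do: maze.move[dir='east']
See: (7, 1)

Do: maze.sense[dir='east']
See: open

Do: stack.push[x='east']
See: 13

Do: maze.move[dir='east']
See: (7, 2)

Do: maze.sense[dir='east']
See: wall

Do: stack.pop[]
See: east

Do: maze.move[dir='west']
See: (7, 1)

Do: stack.pop[]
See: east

Do: maze.move[dir='west']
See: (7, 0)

Do: stack.pop[]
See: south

Do: maze.move[dir='north']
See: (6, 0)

Do: maze.sense[dir='north']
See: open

Do: stack.push[x='north']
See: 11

Do: maze.move[dir='north']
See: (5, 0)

Do: maze.sense[dir='north']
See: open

Do: stack.push[x='north']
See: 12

Do: maze.move[dir='north']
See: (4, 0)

Do: maze.sense[dir='north']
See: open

Do: stack.push[x='north']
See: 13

Do: maze.move[dir='north']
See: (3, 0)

Do: maze.sense[dir='north']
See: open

Do: stack.push[x='north']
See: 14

Do: maze.move[dir='north']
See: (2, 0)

Do: maze.sense[dir='north']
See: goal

Do: maze.move[dir='north']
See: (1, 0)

Answer: (1, 0)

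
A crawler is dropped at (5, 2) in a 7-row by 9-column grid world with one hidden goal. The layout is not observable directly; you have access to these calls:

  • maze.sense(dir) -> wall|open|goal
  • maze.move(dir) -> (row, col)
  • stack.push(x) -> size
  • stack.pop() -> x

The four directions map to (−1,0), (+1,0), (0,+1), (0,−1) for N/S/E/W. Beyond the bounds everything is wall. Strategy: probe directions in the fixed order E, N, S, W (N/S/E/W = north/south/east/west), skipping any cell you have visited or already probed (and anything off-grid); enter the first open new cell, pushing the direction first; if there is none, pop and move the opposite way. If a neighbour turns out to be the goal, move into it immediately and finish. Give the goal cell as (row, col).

[in] maze.sense dir=east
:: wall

[in] maze.sense dir=north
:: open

[in] stack.push x=north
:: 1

[in] maze.move dir=north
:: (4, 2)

[in] maze.sense dir=east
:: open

[in] stack.push x=east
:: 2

[in] maze.move dir=east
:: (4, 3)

[in] maze.sense dir=east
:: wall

[in] maze.sense dir=north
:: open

[in] stack.push x=north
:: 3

[in] maze.move dir=north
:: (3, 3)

[in] maze.sense dir=east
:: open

[in] stack.push x=east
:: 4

[in] maze.move dir=east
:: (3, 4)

[in] maze.sense dir=east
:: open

[in] stack.push x=east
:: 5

[in] maze.move dir=east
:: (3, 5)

[in] maze.sense dir=east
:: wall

[in] maze.sense dir=north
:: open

[in] stack.push x=north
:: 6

[in] maze.move dir=north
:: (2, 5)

[in] maze.sense dir=east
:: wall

[in] maze.sense dir=north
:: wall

[in] maze.sense dir=west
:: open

[in] stack.push x=west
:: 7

[in] maze.move dir=west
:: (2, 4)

[in] maze.sense dir=north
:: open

[in] stack.push x=north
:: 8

[in] maze.move dir=north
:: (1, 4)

[in] maze.sense dir=north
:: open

[in] stack.push x=north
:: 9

[in] maze.move dir=north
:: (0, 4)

[in] maze.sense dir=east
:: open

[in] stack.push x=east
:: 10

[in] maze.move dir=east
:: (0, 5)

[in] maze.sense dir=east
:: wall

[in] stack.pop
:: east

[in] maze.move dir=west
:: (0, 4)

[in] maze.sense dir=west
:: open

[in] stack.push x=west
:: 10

[in] maze.move dir=west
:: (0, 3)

[in] maze.sense dir=south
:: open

[in] stack.push x=south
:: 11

[in] maze.move dir=south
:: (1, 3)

[in] maze.sense dir=south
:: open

[in] stack.push x=south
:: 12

[in] maze.move dir=south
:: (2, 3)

[in] maze.sense dir=west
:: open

[in] stack.push x=west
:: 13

[in] maze.move dir=west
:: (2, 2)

[in] maze.sense dir=north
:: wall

[in] maze.sense dir=south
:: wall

[in] maze.sense dir=west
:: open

[in] stack.push x=west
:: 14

[in] maze.move dir=west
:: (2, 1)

[in] maze.sense dir=north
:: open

[in] stack.push x=north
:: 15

[in] maze.move dir=north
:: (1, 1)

[in] maze.sense dir=north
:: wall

[in] maze.sense dir=west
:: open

[in] stack.push x=west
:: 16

[in] maze.move dir=west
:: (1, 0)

[in] maze.sense dir=north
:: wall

[in] maze.sense dir=south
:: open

[in] stack.push x=south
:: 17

[in] maze.move dir=south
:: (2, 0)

[in] maze.sense dir=south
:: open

[in] stack.push x=south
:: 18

[in] maze.move dir=south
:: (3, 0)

[in] maze.sense dir=east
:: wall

[in] maze.sense dir=south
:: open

[in] stack.push x=south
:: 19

[in] maze.move dir=south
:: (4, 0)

[in] maze.sense dir=east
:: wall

[in] maze.sense dir=south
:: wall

[in] stack.pop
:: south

[in] maze.move dir=north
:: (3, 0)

[in] stack.pop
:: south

[in] maze.move dir=north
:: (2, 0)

[in] stack.pop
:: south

[in] maze.move dir=north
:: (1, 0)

[in] stack.pop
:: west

[in] maze.move dir=east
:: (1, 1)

[in] stack.pop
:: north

[in] maze.move dir=south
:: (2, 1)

[in] stack.pop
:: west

[in] maze.move dir=east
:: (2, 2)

[in] stack.pop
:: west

[in] maze.move dir=east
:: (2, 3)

[in] stack.pop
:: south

[in] maze.move dir=north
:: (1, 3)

[in] stack.pop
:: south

[in] maze.move dir=north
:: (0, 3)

[in] maze.sense dir=west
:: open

[in] stack.push x=west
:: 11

[in] maze.move dir=west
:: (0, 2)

[in] stack.pop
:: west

[in] maze.move dir=east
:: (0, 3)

[in] stack.pop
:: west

[in] maze.move dir=east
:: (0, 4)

[in] stack.pop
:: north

[in] maze.move dir=south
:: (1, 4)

[in] stack.pop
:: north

[in] maze.move dir=south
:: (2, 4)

[in] stack.pop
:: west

[in] maze.move dir=east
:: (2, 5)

[in] stack.pop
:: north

[in] maze.move dir=south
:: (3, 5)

[in] maze.sense dir=south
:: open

[in] stack.push x=south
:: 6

[in] maze.move dir=south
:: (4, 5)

[in] maze.sense dir=east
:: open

[in] stack.push x=east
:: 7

[in] maze.move dir=east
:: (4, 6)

[in] maze.sense dir=east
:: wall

[in] maze.sense dir=south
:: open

[in] stack.push x=south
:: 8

[in] maze.move dir=south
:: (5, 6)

[in] maze.sense dir=east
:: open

[in] stack.push x=east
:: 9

[in] maze.move dir=east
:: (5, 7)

[in] maze.sense dir=east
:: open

[in] stack.push x=east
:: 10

[in] maze.move dir=east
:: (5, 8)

[in] maze.sense dir=north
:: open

[in] stack.push x=north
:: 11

[in] maze.move dir=north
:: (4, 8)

[in] maze.sense dir=north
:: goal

[in] maze.move dir=north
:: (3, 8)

Answer: (3, 8)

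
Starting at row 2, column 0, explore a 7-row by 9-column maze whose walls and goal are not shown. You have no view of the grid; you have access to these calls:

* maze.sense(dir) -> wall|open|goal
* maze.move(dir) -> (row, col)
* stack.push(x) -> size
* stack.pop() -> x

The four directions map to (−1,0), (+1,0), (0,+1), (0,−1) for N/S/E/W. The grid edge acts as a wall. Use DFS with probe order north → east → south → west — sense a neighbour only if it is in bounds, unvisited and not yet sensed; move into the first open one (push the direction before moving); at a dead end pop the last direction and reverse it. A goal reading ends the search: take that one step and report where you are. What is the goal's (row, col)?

·→ sense(north)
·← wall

·→ sense(east)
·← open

·→ push(east)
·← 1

·→ move(east)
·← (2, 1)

·→ sense(north)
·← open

·→ push(north)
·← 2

·→ move(north)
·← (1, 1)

·→ sense(north)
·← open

·→ push(north)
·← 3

·→ move(north)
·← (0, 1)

·→ sense(east)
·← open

·→ push(east)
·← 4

·→ move(east)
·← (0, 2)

·→ sense(east)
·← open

·→ push(east)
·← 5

·→ move(east)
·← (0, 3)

·→ sense(east)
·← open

·→ push(east)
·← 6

·→ move(east)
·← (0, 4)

·→ sense(east)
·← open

·→ push(east)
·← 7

·→ move(east)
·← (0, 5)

·→ sense(east)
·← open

·→ push(east)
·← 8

·→ move(east)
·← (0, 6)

·→ sense(east)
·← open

·→ push(east)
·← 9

·→ move(east)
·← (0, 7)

·→ sense(east)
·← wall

·→ sense(south)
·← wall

·→ pop()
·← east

·→ move(west)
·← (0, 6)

·→ sense(south)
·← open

·→ push(south)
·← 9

·→ move(south)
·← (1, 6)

·→ sense(south)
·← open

·→ push(south)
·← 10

·→ move(south)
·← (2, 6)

·→ sense(east)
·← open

·→ push(east)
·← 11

·→ move(east)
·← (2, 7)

·→ sense(east)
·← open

·→ push(east)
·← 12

·→ move(east)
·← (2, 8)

·→ sense(north)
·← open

·→ push(north)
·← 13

·→ move(north)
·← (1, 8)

·→ pop()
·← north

·→ move(south)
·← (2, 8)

·→ sense(south)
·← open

·→ push(south)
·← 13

·→ move(south)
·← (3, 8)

·→ sense(south)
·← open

·→ push(south)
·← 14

·→ move(south)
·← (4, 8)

·→ sense(south)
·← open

·→ push(south)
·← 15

·→ move(south)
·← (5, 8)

·→ sense(south)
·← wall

·→ sense(west)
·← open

·→ push(west)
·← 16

·→ move(west)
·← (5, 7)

·→ sense(north)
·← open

·→ push(north)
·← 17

·→ move(north)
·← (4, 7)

·→ sense(north)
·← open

·→ push(north)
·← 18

·→ move(north)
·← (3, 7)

·→ sense(west)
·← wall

·→ pop()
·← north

·→ move(south)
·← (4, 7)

·→ sense(west)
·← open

·→ push(west)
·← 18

·→ move(west)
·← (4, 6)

·→ sense(south)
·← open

·→ push(south)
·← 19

·→ move(south)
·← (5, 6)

·→ sense(south)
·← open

·→ push(south)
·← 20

·→ move(south)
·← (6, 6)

·→ sense(east)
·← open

·→ push(east)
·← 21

·→ move(east)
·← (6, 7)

·→ pop()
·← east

·→ move(west)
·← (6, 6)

·→ sense(west)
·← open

·→ push(west)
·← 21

·→ move(west)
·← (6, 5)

·→ sense(north)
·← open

·→ push(north)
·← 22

·→ move(north)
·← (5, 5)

·→ sense(north)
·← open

·→ push(north)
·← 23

·→ move(north)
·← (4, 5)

·→ sense(north)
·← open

·→ push(north)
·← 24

·→ move(north)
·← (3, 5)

·→ sense(north)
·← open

·→ push(north)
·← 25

·→ move(north)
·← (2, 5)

·→ sense(north)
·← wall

·→ sense(west)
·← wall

·→ pop()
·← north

·→ move(south)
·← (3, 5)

·→ sense(west)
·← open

·→ push(west)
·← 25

·→ move(west)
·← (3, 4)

·→ sense(south)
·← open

·→ push(south)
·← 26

·→ move(south)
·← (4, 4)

·→ sense(south)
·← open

·→ push(south)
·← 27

·→ move(south)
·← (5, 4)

·→ sense(south)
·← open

·→ push(south)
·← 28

·→ move(south)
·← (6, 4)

·→ sense(west)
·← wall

·→ pop()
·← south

·→ move(north)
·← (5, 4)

·→ sense(west)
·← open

·→ push(west)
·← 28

·→ move(west)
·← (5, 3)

·→ sense(north)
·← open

·→ push(north)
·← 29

·→ move(north)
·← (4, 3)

·→ sense(north)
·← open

·→ push(north)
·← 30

·→ move(north)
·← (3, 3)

·→ sense(north)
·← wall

·→ sense(west)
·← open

·→ push(west)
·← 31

·→ move(west)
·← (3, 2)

·→ sense(north)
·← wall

·→ sense(south)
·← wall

·→ sense(west)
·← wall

·→ pop()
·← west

·→ move(east)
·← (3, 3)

·→ pop()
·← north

·→ move(south)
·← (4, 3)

·→ pop()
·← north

·→ move(south)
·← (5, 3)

·→ sense(west)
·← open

·→ push(west)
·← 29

·→ move(west)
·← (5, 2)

·→ sense(south)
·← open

·→ push(south)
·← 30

·→ move(south)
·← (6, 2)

·→ sense(west)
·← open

·→ push(west)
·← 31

·→ move(west)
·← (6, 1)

·→ sense(north)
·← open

·→ push(north)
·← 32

·→ move(north)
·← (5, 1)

·→ sense(north)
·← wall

·→ sense(west)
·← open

·→ push(west)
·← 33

·→ move(west)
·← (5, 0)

·→ sense(north)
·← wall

·→ sense(south)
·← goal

·→ move(south)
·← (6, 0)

Answer: (6, 0)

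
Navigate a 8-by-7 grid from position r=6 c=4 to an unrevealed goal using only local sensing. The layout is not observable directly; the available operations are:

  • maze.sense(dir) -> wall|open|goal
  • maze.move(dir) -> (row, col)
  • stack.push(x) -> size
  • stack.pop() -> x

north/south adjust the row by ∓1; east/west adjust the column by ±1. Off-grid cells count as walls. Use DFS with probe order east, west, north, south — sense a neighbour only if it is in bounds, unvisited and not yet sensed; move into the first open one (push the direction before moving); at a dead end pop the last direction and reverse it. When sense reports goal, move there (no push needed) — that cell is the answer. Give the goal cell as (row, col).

→ maze.sense(dir=east)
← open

→ stack.push(x=east)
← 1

→ maze.move(dir=east)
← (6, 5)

→ maze.sense(dir=east)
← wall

→ maze.sense(dir=north)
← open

→ stack.push(x=north)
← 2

→ maze.move(dir=north)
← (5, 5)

→ maze.sense(dir=east)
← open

→ stack.push(x=east)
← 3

→ maze.move(dir=east)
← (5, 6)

→ maze.sense(dir=north)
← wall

→ stack.pop()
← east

→ maze.move(dir=west)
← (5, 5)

→ maze.sense(dir=west)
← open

→ stack.push(x=west)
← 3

→ maze.move(dir=west)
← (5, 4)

→ maze.sense(dir=west)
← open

→ stack.push(x=west)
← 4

→ maze.move(dir=west)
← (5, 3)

→ maze.sense(dir=west)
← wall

→ maze.sense(dir=north)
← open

→ stack.push(x=north)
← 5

→ maze.move(dir=north)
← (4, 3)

→ maze.sense(dir=east)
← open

→ stack.push(x=east)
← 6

→ maze.move(dir=east)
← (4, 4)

→ maze.sense(dir=east)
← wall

→ maze.sense(dir=north)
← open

→ stack.push(x=north)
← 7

→ maze.move(dir=north)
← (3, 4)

→ maze.sense(dir=east)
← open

→ stack.push(x=east)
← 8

→ maze.move(dir=east)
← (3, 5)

→ maze.sense(dir=east)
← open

→ stack.push(x=east)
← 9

→ maze.move(dir=east)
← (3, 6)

→ maze.sense(dir=north)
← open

→ stack.push(x=north)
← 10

→ maze.move(dir=north)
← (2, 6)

→ maze.sense(dir=west)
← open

→ stack.push(x=west)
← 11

→ maze.move(dir=west)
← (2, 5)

→ maze.sense(dir=west)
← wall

→ maze.sense(dir=north)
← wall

→ stack.pop()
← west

→ maze.move(dir=east)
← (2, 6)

→ maze.sense(dir=north)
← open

→ stack.push(x=north)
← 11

→ maze.move(dir=north)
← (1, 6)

→ maze.sense(dir=north)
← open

→ stack.push(x=north)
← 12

→ maze.move(dir=north)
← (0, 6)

→ maze.sense(dir=west)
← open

→ stack.push(x=west)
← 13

→ maze.move(dir=west)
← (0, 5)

→ maze.sense(dir=west)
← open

→ stack.push(x=west)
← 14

→ maze.move(dir=west)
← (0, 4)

→ maze.sense(dir=west)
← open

→ stack.push(x=west)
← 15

→ maze.move(dir=west)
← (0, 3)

→ maze.sense(dir=west)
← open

→ stack.push(x=west)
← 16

→ maze.move(dir=west)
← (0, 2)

→ maze.sense(dir=west)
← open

→ stack.push(x=west)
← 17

→ maze.move(dir=west)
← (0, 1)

→ maze.sense(dir=west)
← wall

→ maze.sense(dir=south)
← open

→ stack.push(x=south)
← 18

→ maze.move(dir=south)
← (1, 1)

→ maze.sense(dir=east)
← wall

→ maze.sense(dir=west)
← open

→ stack.push(x=west)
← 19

→ maze.move(dir=west)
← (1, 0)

→ maze.sense(dir=south)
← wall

→ stack.pop()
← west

→ maze.move(dir=east)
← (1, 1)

→ maze.sense(dir=south)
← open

→ stack.push(x=south)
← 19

→ maze.move(dir=south)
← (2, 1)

→ maze.sense(dir=east)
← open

→ stack.push(x=east)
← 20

→ maze.move(dir=east)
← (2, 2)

→ maze.sense(dir=east)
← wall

→ maze.sense(dir=south)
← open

→ stack.push(x=south)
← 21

→ maze.move(dir=south)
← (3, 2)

→ maze.sense(dir=east)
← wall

→ maze.sense(dir=west)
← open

→ stack.push(x=west)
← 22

→ maze.move(dir=west)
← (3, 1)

→ maze.sense(dir=west)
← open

→ stack.push(x=west)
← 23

→ maze.move(dir=west)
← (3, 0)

→ maze.sense(dir=south)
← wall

→ stack.pop()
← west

→ maze.move(dir=east)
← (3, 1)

→ maze.sense(dir=south)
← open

→ stack.push(x=south)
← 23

→ maze.move(dir=south)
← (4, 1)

→ maze.sense(dir=east)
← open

→ stack.push(x=east)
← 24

→ maze.move(dir=east)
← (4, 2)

→ stack.pop()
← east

→ maze.move(dir=west)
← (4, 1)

→ maze.sense(dir=south)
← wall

→ stack.pop()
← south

→ maze.move(dir=north)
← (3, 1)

→ stack.pop()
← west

→ maze.move(dir=east)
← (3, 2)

→ stack.pop()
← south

→ maze.move(dir=north)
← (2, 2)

→ stack.pop()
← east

→ maze.move(dir=west)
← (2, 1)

→ stack.pop()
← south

→ maze.move(dir=north)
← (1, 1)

→ stack.pop()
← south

→ maze.move(dir=north)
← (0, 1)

→ stack.pop()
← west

→ maze.move(dir=east)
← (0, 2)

→ stack.pop()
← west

→ maze.move(dir=east)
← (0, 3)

→ maze.sense(dir=south)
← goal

→ maze.move(dir=south)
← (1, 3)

Answer: (1, 3)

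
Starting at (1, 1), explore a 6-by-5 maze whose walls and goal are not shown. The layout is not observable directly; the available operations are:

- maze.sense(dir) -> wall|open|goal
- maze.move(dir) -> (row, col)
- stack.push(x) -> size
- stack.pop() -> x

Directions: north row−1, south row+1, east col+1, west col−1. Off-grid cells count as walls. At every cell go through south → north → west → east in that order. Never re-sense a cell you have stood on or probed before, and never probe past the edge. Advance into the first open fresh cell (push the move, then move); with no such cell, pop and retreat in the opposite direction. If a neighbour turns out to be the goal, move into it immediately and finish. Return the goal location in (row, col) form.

Action: maze.sense[dir→south]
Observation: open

Action: stack.push[x→south]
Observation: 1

Action: maze.move[dir→south]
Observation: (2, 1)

Action: maze.sense[dir→south]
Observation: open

Action: stack.push[x→south]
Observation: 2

Action: maze.move[dir→south]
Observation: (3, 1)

Action: maze.sense[dir→south]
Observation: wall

Action: maze.sense[dir→west]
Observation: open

Action: stack.push[x→west]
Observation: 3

Action: maze.move[dir→west]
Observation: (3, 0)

Action: maze.sense[dir→south]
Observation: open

Action: stack.push[x→south]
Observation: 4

Action: maze.move[dir→south]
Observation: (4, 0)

Action: maze.sense[dir→south]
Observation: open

Action: stack.push[x→south]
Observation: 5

Action: maze.move[dir→south]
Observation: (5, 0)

Action: maze.sense[dir→east]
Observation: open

Action: stack.push[x→east]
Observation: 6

Action: maze.move[dir→east]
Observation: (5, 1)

Action: maze.sense[dir→east]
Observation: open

Action: stack.push[x→east]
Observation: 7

Action: maze.move[dir→east]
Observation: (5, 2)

Action: maze.sense[dir→north]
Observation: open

Action: stack.push[x→north]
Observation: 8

Action: maze.move[dir→north]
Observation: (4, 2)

Action: maze.sense[dir→north]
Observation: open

Action: stack.push[x→north]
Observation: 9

Action: maze.move[dir→north]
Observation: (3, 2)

Action: maze.sense[dir→north]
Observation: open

Action: stack.push[x→north]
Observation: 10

Action: maze.move[dir→north]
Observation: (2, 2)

Action: maze.sense[dir→north]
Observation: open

Action: stack.push[x→north]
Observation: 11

Action: maze.move[dir→north]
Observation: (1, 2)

Action: maze.sense[dir→north]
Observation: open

Action: stack.push[x→north]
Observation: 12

Action: maze.move[dir→north]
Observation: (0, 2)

Action: maze.sense[dir→west]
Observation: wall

Action: maze.sense[dir→east]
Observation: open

Action: stack.push[x→east]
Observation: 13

Action: maze.move[dir→east]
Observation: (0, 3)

Action: maze.sense[dir→south]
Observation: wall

Action: maze.sense[dir→east]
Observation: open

Action: stack.push[x→east]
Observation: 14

Action: maze.move[dir→east]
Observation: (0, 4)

Action: maze.sense[dir→south]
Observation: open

Action: stack.push[x→south]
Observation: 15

Action: maze.move[dir→south]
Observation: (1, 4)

Action: maze.sense[dir→south]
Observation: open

Action: stack.push[x→south]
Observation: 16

Action: maze.move[dir→south]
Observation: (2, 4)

Action: maze.sense[dir→south]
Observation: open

Action: stack.push[x→south]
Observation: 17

Action: maze.move[dir→south]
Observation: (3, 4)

Action: maze.sense[dir→south]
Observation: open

Action: stack.push[x→south]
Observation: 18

Action: maze.move[dir→south]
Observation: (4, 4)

Action: maze.sense[dir→south]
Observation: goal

Action: maze.move[dir→south]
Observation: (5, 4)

Answer: (5, 4)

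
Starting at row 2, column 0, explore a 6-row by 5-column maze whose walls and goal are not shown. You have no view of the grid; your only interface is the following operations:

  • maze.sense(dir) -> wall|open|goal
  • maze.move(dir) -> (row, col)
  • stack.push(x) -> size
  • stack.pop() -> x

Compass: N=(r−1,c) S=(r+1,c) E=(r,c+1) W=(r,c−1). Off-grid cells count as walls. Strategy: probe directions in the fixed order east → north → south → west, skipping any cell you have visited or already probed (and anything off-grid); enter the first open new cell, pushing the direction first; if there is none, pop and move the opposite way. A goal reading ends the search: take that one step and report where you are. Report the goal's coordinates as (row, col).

>>> sense dir='east'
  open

>>> push x='east'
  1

>>> move dir='east'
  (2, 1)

>>> sense dir='east'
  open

>>> push x='east'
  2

>>> move dir='east'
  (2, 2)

>>> sense dir='east'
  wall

>>> sense dir='north'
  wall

>>> sense dir='south'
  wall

>>> pop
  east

>>> move dir='west'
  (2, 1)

>>> sense dir='north'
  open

>>> push x='north'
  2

>>> move dir='north'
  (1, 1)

>>> sense dir='north'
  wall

>>> sense dir='west'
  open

>>> push x='west'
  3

>>> move dir='west'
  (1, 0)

>>> sense dir='north'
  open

>>> push x='north'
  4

>>> move dir='north'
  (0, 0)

>>> pop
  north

>>> move dir='south'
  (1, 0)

>>> pop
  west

>>> move dir='east'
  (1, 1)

>>> pop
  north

>>> move dir='south'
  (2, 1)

>>> sense dir='south'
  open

>>> push x='south'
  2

>>> move dir='south'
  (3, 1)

>>> sense dir='south'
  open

>>> push x='south'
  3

>>> move dir='south'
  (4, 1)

>>> sense dir='east'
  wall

>>> sense dir='south'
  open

>>> push x='south'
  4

>>> move dir='south'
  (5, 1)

>>> sense dir='east'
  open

>>> push x='east'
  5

>>> move dir='east'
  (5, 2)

>>> sense dir='east'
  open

>>> push x='east'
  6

>>> move dir='east'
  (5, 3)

>>> sense dir='east'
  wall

>>> sense dir='north'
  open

>>> push x='north'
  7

>>> move dir='north'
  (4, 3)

>>> sense dir='east'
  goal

>>> move dir='east'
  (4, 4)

Answer: (4, 4)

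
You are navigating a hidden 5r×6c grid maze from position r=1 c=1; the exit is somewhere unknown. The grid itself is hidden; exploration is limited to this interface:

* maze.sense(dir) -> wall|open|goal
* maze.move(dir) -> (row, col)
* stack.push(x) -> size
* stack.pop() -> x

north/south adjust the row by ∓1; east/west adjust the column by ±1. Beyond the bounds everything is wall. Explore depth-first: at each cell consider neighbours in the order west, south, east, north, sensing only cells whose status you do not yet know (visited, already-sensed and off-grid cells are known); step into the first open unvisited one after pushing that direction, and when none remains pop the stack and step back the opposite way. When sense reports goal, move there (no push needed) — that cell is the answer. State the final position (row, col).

I call sense using dir=west, : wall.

I call sense using dir=south, yielding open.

I call push using x=south, yielding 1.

Calling move using dir=south, and see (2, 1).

Then sense using dir=west, and see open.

Invoking push using x=west, — result: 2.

I run move using dir=west, — result: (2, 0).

I try sense using dir=south, giving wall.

Now I run pop, and get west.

I call move using dir=east, yielding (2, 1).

I use sense using dir=south, : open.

Using push using x=south, and observe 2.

Invoking move using dir=south, : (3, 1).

Now I run sense using dir=south, and get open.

I invoke push using x=south, and get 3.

I use move using dir=south, and get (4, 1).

Invoking sense using dir=west, → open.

Then push using x=west, — result: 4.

I call move using dir=west, giving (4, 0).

Using pop, : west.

Calling move using dir=east, which returns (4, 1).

Then sense using dir=east, : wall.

Invoking pop, giving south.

Now I run move using dir=north, and observe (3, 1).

I invoke sense using dir=east, — result: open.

I run push using x=east, → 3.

Using move using dir=east, and observe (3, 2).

I use sense using dir=east, and see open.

Now I run push using x=east, — result: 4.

Invoking move using dir=east, giving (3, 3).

Invoking sense using dir=south, : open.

I run push using x=south, which returns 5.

I use move using dir=south, — result: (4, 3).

Then sense using dir=east, and observe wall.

Invoking pop(), which returns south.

I try move using dir=north, : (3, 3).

Then sense using dir=east, yielding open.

Calling push using x=east, and get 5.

I invoke move using dir=east, → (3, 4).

Invoking sense using dir=east, : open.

Using push using x=east, and see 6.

I use move using dir=east, and get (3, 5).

Then sense using dir=south, and get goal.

Now I run move using dir=south, and get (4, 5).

Answer: (4, 5)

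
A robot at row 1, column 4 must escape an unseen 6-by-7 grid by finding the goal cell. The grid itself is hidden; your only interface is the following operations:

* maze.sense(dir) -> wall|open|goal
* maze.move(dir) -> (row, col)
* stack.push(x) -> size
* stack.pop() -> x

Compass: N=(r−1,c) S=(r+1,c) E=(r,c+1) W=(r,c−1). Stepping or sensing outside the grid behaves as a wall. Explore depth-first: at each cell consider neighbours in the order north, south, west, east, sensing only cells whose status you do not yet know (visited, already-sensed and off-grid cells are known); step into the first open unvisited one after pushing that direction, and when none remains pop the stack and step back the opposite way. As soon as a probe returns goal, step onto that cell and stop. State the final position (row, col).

→ maze.sense(dir→north)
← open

→ stack.push(x→north)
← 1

→ maze.move(dir→north)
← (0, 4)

→ maze.sense(dir→west)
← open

→ stack.push(x→west)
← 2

→ maze.move(dir→west)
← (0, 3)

→ maze.sense(dir→south)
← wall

→ maze.sense(dir→west)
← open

→ stack.push(x→west)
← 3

→ maze.move(dir→west)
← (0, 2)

→ maze.sense(dir→south)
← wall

→ maze.sense(dir→west)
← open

→ stack.push(x→west)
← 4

→ maze.move(dir→west)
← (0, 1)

→ maze.sense(dir→south)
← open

→ stack.push(x→south)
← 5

→ maze.move(dir→south)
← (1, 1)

→ maze.sense(dir→south)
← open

→ stack.push(x→south)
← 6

→ maze.move(dir→south)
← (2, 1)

→ maze.sense(dir→south)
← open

→ stack.push(x→south)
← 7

→ maze.move(dir→south)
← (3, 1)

→ maze.sense(dir→south)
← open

→ stack.push(x→south)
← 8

→ maze.move(dir→south)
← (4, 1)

→ maze.sense(dir→south)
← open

→ stack.push(x→south)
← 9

→ maze.move(dir→south)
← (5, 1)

→ maze.sense(dir→west)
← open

→ stack.push(x→west)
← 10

→ maze.move(dir→west)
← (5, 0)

→ maze.sense(dir→north)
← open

→ stack.push(x→north)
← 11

→ maze.move(dir→north)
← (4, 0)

→ maze.sense(dir→north)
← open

→ stack.push(x→north)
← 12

→ maze.move(dir→north)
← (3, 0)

→ maze.sense(dir→north)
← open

→ stack.push(x→north)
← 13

→ maze.move(dir→north)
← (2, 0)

→ maze.sense(dir→north)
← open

→ stack.push(x→north)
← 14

→ maze.move(dir→north)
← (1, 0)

→ maze.sense(dir→north)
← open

→ stack.push(x→north)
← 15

→ maze.move(dir→north)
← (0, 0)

→ stack.pop()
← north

→ maze.move(dir→south)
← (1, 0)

→ stack.pop()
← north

→ maze.move(dir→south)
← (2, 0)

→ stack.pop()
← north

→ maze.move(dir→south)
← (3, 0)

→ stack.pop()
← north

→ maze.move(dir→south)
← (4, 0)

→ stack.pop()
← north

→ maze.move(dir→south)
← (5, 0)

→ stack.pop()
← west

→ maze.move(dir→east)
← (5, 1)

→ maze.sense(dir→east)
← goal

→ maze.move(dir→east)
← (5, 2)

Answer: (5, 2)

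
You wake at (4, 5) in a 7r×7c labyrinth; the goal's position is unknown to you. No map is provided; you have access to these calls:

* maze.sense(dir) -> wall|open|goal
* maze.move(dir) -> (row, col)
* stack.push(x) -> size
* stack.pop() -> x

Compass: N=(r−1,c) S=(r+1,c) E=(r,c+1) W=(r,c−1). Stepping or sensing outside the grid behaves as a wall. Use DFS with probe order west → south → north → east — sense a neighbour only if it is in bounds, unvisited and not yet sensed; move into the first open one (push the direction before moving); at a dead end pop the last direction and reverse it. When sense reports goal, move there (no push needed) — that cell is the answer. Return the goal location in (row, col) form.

CALL maze.sense[dir→west]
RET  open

CALL stack.push[x→west]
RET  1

CALL maze.move[dir→west]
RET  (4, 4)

CALL maze.sense[dir→west]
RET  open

CALL stack.push[x→west]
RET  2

CALL maze.move[dir→west]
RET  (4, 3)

CALL maze.sense[dir→west]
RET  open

CALL stack.push[x→west]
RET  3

CALL maze.move[dir→west]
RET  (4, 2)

CALL maze.sense[dir→west]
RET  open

CALL stack.push[x→west]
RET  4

CALL maze.move[dir→west]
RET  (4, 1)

CALL maze.sense[dir→west]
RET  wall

CALL maze.sense[dir→south]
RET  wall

CALL maze.sense[dir→north]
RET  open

CALL stack.push[x→north]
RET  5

CALL maze.move[dir→north]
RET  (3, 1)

CALL maze.sense[dir→west]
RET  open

CALL stack.push[x→west]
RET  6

CALL maze.move[dir→west]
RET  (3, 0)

CALL maze.sense[dir→north]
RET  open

CALL stack.push[x→north]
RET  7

CALL maze.move[dir→north]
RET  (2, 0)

CALL maze.sense[dir→north]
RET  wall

CALL maze.sense[dir→east]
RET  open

CALL stack.push[x→east]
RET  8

CALL maze.move[dir→east]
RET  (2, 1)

CALL maze.sense[dir→north]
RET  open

CALL stack.push[x→north]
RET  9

CALL maze.move[dir→north]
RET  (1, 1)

CALL maze.sense[dir→north]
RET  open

CALL stack.push[x→north]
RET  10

CALL maze.move[dir→north]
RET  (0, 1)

CALL maze.sense[dir→west]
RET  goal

CALL maze.move[dir→west]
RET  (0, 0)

Answer: (0, 0)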